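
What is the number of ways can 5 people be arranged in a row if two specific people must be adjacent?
48

Solution: Treat pair as unit: (5-1)! arrangements × 2 internal orders = 48.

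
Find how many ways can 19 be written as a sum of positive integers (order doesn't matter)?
Pentagonal recurrence p(n) = p(n−1) + p(n−2) − p(n−5) − p(n−7) + …: p(19) = p(18) + p(17) − p(14) − p(12) + p(7) + p(4) = 385 + 297 − 135 − 77 + 15 + 5 = 490.

Answer: 490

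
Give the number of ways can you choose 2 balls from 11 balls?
55

Working:
C(11,2) = 11! / (2! × (11-2)!)
         = 11! / (2! × 9!)
         = 55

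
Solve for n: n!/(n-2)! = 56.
8

Working:
n!/(n-2)! = n×(n-1), a product of 2 consecutive integers ≈ (n−0.5)^2. 56^(1/2) + 0.5 ≈ 8.0; check n = 8: 8×7 = 56 ✓. So n = 8.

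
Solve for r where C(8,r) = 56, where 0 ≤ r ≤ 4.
3

Reasoning: C(8,r) is increasing for 0 ≤ r ≤ 4. Stepping up (C(8,r+1) = C(8,r)·(8−r)/(r+1)): C(8,1) = 8, C(8,2) = 28, C(8,3) = 56 ✓. So r = 3.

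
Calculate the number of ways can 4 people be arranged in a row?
24
Arrangements of 4 distinct objects: 4! = 24.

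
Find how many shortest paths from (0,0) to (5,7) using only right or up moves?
Choose 5 rights from 12 moves: C(12,5) = 792.
Final answer: 792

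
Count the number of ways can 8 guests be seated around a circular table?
5,040

Circular arrangements: (8-1)! = 5,040.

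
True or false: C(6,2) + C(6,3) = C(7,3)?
True

Solution: Pascal's identity C(n,k) + C(n,k+1) = C(n+1,k+1): 15 + 20 = 35 = C(7,3).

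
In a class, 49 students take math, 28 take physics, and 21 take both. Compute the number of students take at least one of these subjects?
56

Solution: |A∪B| = |A|+|B|-|A∩B| = 49+28-21 = 56.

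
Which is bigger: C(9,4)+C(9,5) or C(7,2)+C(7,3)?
C(9,4)+C(9,5)

Working:
First=252, Second=56.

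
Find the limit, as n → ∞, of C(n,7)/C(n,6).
C(n,7)/C(n,6) = (n-6)/7 → ∞ as n → ∞.
Final answer: ∞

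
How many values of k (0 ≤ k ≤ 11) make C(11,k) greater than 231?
4

Reasoning: Row 11 is unimodal and symmetric about k=11/2. C(11,3)=165 ≤ 231; C(11,4)=330 > 231; by symmetry C(11,k) > 231 for k = 4..7. That's 7 - 4 + 1 = 4 values.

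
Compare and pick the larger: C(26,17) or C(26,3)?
C(26,17)=3,124,550, C(26,3)=2,600.
Final answer: C(26,17)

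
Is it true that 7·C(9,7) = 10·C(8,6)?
False

Solution: Absorption identity k·C(n,k) = n·C(n-1,k-1). LHS = 7·36 = 252; RHS = 10·28 = 280.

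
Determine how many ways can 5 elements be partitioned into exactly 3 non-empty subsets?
25

Working:
This equals S(5,3), the Stirling number of the 2nd kind.
Using the Stirling recurrence: S(n,k) = k·S(n-1,k) + S(n-1,k-1)
S(5,3) = 3·S(4,3) + S(4,2)
         = 3·6 + 7
         = 18 + 7
         = 25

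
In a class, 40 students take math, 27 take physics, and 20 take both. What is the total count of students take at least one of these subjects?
|A∪B| = |A|+|B|-|A∩B| = 40+27-20 = 47.

Answer: 47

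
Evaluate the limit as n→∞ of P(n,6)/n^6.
P(n,6) = n(n-1)···(n-5) ≈ n^6 for large n. Limit = 1.

Answer: 1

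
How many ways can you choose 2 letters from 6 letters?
15

Working:
C(6,2) = 6! / (2! × (6-2)!)
         = 6! / (2! × 4!)
         = 15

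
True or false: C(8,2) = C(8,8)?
C(8,2) = 28 but C(8,8) = 1; symmetry gives C(8,2) = C(8,6), not C(8,8).

Answer: False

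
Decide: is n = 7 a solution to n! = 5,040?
7! = 7·6! = 7·720 = 5,040, which equals 5,040.

Answer: Yes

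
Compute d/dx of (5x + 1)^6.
Chain rule: 6(5x+1)^{5} × 5 = 30(5x+1)^{5}.

Answer: 30(5x + 1)^5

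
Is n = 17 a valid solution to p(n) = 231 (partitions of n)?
No

Explanation: Pentagonal recurrence p(n) = p(n−1) + p(n−2) − p(n−5) − p(n−7) + …: p(17) = p(16) + p(15) − p(12) − p(10) + p(5) + p(2) = 231 + 176 − 77 − 42 + 7 + 2 = 297, which does not equal 231.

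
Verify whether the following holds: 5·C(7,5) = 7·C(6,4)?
Absorption identity k·C(n,k) = n·C(n-1,k-1). LHS = 5·21 = 105; RHS = 7·15 = 105.

Answer: True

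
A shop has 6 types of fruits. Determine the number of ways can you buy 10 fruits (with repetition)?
Stars and bars: C(10+6-1, 10) = C(15, 10) = 3,003.

Answer: 3,003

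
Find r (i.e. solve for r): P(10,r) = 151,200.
P(10,r) = 10·9·…·(10−r+1), a product of r factors. Multiplying down from 10: 10 = 10; 10·9 = 90; 10·9·8 = 720; 10·9·8·7 = 5,040; 10·9·8·7·6 = 30,240; 10·9·8·7·6·5 = 151,200 ✓ (6 factors). So r = 6.

Answer: 6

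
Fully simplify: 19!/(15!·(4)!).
3,876

Working:
This is C(19,15) = 3,876.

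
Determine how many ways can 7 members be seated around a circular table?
720

Working:
Circular arrangements: (7-1)! = 720.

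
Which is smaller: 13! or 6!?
13!=6,227,020,800, 6!=720. 13! > 6!.
Final answer: 6!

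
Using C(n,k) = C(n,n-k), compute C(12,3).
C(12,3) = C(12,9) = 220.
Final answer: 220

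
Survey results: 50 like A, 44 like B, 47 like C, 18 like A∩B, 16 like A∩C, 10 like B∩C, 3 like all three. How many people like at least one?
100

Explanation: |A∪B∪C| = 50+44+47-18-16-10+3 = 100.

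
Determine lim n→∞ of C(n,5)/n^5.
1/120

C(n,5) ≈ n^5/5! for large n. Limit = 1/5! = 1/120.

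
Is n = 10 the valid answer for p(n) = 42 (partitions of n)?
Yes

Solution: Pentagonal recurrence p(n) = p(n−1) + p(n−2) − p(n−5) − p(n−7) + …: p(10) = p(9) + p(8) − p(5) − p(3) = 30 + 22 − 7 − 3 = 42, which equals 42.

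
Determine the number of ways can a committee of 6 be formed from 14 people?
3,003
C(14,6) = 14! / (6! × (14-6)!)
         = 14! / (6! × 8!)
         = 3,003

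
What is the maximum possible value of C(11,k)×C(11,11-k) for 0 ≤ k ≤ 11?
213,444

C(11,k)·C(11,11-k) = C(11,k)², maximised at the centre k = 5: C(11,5)² = 213,444.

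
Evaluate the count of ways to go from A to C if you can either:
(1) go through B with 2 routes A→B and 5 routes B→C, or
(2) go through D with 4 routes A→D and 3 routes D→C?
Route via B: 2×5=10. Route via D: 4×3=12. Total: 22.

Answer: 22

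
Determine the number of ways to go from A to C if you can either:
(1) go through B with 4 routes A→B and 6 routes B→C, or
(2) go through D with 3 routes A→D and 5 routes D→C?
39
Route via B: 4×6=24. Route via D: 3×5=15. Total: 39.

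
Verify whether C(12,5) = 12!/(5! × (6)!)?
False

Explanation: The correct denominator is 5!×7!, giving C(12,5) = 792; the stated RHS is 12!/(5!×6!) = 5,544 ≠ 792, so the statement does not hold.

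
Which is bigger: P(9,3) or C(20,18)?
P(9,3)

Solution: P(9,3)=504, C(20,18)=190.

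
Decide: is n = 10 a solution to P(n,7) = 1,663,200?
No

Reasoning: P(10,7) = 10·9·8·7·6·5·4 = 604,800, which does not equal 1,663,200.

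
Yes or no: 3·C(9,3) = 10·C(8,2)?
No

Working:
Absorption identity k·C(n,k) = n·C(n-1,k-1). LHS = 3·84 = 252; RHS = 10·28 = 280.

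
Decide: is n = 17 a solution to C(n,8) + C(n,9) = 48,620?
Yes
C(17,8) + C(17,9) = 24,310 + 24,310 = 48,620, which equals 48,620.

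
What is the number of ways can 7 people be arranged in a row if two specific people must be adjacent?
1,440

Solution: Treat pair as unit: (7-1)! arrangements × 2 internal orders = 1,440.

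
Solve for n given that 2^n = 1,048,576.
20

Reasoning: 1,048,576 = 1,024 × 1,024 = 2^10 × 2^10 = 2^20, so n = 20.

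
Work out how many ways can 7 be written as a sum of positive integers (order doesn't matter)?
Pentagonal recurrence p(n) = p(n−1) + p(n−2) − p(n−5) − p(n−7) + …: p(7) = p(6) + p(5) − p(2) − p(0) = 11 + 7 − 2 − 1 = 15.

Answer: 15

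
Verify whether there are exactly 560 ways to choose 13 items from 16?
C(16,13) = 560.

Answer: True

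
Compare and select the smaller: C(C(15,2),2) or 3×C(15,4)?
3×C(15,4)

C(C(15,2),2)=5,460, 3×C(15,4)=4,095.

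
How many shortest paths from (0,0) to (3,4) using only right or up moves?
35

Reasoning: Choose 3 rights from 7 moves: C(7,3) = 35.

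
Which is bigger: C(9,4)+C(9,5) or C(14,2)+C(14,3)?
First=252, Second=455.

Answer: C(14,2)+C(14,3)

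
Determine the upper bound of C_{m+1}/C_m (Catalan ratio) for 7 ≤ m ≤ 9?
38/11

Reasoning: C_{m+1}/C_m = 2(2m+1)/(m+2), which increases with m. Maximum at m = 9: 2·19/11 = 38/11.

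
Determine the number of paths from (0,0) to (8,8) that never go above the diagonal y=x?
1,430

Counted by the Catalan number C_8: C_8 = C(16,8)/(8+1) = 12,870/9 = 1,430.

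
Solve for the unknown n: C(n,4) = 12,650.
C(n,4) = n(n−1)(n−2)(n−3)/4! is increasing in n, and n(n−1)(n−2)(n−3) = 4!·12,650 = 303,600 ≈ (n−1.5)^4 gives n ≈ 25.0. Check: C(23,4) = 8,855, C(24,4) = 10,626, C(25,4) = 12,650 ✓. So n = 25.

Answer: 25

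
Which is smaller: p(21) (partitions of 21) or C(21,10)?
Pentagonal recurrence p(n) = p(n−1) + p(n−2) − p(n−5) − p(n−7) + …: p(21) = p(20) + p(19) − p(16) − p(14) + p(9) + p(6) = 627 + 490 − 231 − 135 + 30 + 11 = 792; C(21,10) = 352,716.
Final answer: p(21)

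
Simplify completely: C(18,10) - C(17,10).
24,310

Solution: C(18,10) - C(17,10) = C(17,9) = 24,310.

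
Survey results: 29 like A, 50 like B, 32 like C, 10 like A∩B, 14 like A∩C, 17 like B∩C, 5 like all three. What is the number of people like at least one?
75

Explanation: |A∪B∪C| = 29+50+32-10-14-17+5 = 75.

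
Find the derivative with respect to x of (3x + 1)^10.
30(3x + 1)^9

Working:
Chain rule: 10(3x+1)^{9} × 3 = 30(3x+1)^{9}.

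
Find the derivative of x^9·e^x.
(9x^8 + x^9)e^x
Product rule: d/dx[x^9]·e^x + x^9·d/dx[e^x] = 9x^{8}e^x + x^9e^x.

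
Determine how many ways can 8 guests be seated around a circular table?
Circular arrangements: (8-1)! = 5,040.

Answer: 5,040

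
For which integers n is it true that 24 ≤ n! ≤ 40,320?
4, 5, 6, 7, 8
n! is strictly increasing; 4! = 24 and 8! = 40,320, so valid n = 4, 5, 6, 7, 8.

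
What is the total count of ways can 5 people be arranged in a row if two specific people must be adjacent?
48

Reasoning: Treat pair as unit: (5-1)! arrangements × 2 internal orders = 48.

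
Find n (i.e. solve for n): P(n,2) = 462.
22

Solution: P(n,2) = n(n−1) is increasing in n; n(n−1) ≈ (n−0.5)^2 = 462 gives n ≈ 22.0. Check: P(20,2) = 380, P(21,2) = 420, P(22,2) = 462 ✓. So n = 22.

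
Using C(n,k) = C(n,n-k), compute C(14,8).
3,003

Reasoning: C(14,8) = C(14,6) = 3,003.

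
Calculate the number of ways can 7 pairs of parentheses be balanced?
Using the Catalan number formula: C_n = C(2n, n) / (n+1)
C_7 = C(14, 7) / (7+1)
     = 3432 / 8
     = 429

Answer: 429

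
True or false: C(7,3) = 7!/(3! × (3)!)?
False
The correct denominator is 3!×4!, giving C(7,3) = 35; the stated RHS is 7!/(3!×3!) = 140 ≠ 35, so the statement does not hold.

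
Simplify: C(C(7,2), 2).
C(7,2) = 21, then C(21, 2) = 210.

Answer: 210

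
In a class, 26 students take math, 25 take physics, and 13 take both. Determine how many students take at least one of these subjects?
38

Solution: |A∪B| = |A|+|B|-|A∩B| = 26+25-13 = 38.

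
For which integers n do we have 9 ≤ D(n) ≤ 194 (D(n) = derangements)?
4, 5

Reasoning: Using D(n) = (n−1)[D(n−1) + D(n−2)] with D(1)=0, D(2)=1: D(3)=2; D(4)=9; D(5)=44; D(6)=265. So valid n = 4, 5.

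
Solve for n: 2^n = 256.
8

2^8 = 256, so n = 8.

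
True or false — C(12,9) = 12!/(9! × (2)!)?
The correct denominator is 9!×3!, giving C(12,9) = 220; the stated RHS is 12!/(9!×2!) = 660 ≠ 220, so the statement does not hold.

Answer: False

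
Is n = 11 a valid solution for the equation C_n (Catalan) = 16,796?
No

Working:
C_11 = C(22,11)/(11+1) = 705,432/12 = 58,786, which does not equal 16,796.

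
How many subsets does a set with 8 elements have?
256

Solution: Each element can be included or excluded: 2^8 = 256.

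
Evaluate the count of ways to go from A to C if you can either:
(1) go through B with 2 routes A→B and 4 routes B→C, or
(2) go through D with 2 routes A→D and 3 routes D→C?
Route via B: 2×4=8. Route via D: 2×3=6. Total: 14.
Final answer: 14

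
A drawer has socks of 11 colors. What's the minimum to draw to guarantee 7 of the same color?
67

Solution: Worst case: 6 of each = 66. One more: 67.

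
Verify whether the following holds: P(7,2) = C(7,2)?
P(7,2) = 42 but C(7,2) = 21; they differ by a factor of 2! = 2, so the statement does not hold.

Answer: False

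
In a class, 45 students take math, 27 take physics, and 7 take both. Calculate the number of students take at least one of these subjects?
65

|A∪B| = |A|+|B|-|A∩B| = 45+27-7 = 65.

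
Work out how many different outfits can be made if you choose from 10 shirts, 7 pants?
By the multiplication principle: 10 × 7 = 70.
Final answer: 70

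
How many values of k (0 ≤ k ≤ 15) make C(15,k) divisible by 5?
Checking C(15,k) mod 5 for k = 0..15: divisible at k = 1, 2, 3, 4, 6, 7, 8, 9, 11, 12, 13, 14. That's 12 values.
Final answer: 12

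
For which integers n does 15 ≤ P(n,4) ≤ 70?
P(3,4)=0; P(4,4)=24; P(5,4)=120. So valid n = 4.

Answer: 4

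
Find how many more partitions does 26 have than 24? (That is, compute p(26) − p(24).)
861
Pentagonal recurrence p(n) = p(n−1) + p(n−2) − p(n−5) − p(n−7) + …: p(26) = p(25) + p(24) − p(21) − p(19) + p(14) + p(11) − p(4) − p(0) = 1,958 + 1,575 − 792 − 490 + 135 + 56 − 5 − 1 = 2,436.
p(24) = p(23) + p(22) − p(19) − p(17) + p(12) + p(9) − p(2) = 1,255 + 1,002 − 490 − 297 + 77 + 30 − 2 = 1,575.
Difference = 2,436 − 1,575 = 861.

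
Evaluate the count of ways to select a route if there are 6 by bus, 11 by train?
By the addition principle: 6 + 11 = 17.
Final answer: 17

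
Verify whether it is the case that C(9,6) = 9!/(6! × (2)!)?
False

Solution: The correct denominator is 6!×3!, giving C(9,6) = 84; the stated RHS is 9!/(6!×2!) = 252 ≠ 84, so the statement does not hold.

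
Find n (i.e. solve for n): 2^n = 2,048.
2,048 = 1,024 × 2 = 2^10 × 2^1 = 2^11, so n = 11.

Answer: 11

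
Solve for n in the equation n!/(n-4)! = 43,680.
16

Explanation: n!/(n-4)! = n×(n-1)×(n-2)×(n-3), a product of 4 consecutive integers ≈ (n−1.5)^4. 43,680^(1/4) + 1.5 ≈ 16.0; check n = 16: 16×15×14×13 = 43,680 ✓. So n = 16.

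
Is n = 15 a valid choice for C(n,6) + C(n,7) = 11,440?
Yes

Explanation: C(15,6) + C(15,7) = 5,005 + 6,435 = 11,440, which equals 11,440.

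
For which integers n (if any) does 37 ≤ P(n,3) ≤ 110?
P(4,3)=24; P(5,3)=60; P(6,3)=120. So valid n = 5.
Final answer: 5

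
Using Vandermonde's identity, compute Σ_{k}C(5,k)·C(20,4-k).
12,650

Solution: = C(5+20,4) = C(25,4) = 12,650.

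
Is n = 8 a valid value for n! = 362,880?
No

Reasoning: 8! = 8·7! = 8·5,040 = 40,320, which does not equal 362,880.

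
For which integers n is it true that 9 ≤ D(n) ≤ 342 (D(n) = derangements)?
Using D(n) = (n−1)[D(n−1) + D(n−2)] with D(1)=0, D(2)=1: D(3)=2; D(4)=9; D(5)=44; D(6)=265; D(7)=1,854. So valid n = 4, 5, 6.
Final answer: 4, 5, 6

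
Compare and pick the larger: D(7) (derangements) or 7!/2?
7!/2
D(7) = (7-1)·[D(6) + D(5)] = 6·[265 + 44] = 1,854; 7!/2 = 5,040/2 = 2,520.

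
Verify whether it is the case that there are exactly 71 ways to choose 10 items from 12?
False

Working:
C(12,10) = 66 ≠ 71.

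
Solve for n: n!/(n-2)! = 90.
10

Reasoning: n!/(n-2)! = n×(n-1), a product of 2 consecutive integers ≈ (n−0.5)^2. 90^(1/2) + 0.5 ≈ 10.0; check n = 10: 10×9 = 90 ✓. So n = 10.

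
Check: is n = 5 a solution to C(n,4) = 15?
No
C(5,4) = 5·4·3·2/4! = 120/24 = 5, which does not equal 15.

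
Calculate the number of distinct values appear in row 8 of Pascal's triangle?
5
Row 8 has entries C(8,0)..C(8,8); by symmetry C(8,k)=C(8,8-k), giving 5 distinct values.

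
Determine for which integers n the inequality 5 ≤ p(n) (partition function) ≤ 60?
4, 5, 6, 7, 8, 9, 10, 11
Tabulating p(n) via p(n) = p(n−1) + p(n−2) − p(n−5) − p(n−7) + …: p(3)=3; p(4)=5; p(5)=7; p(6)=11; p(7)=15; p(8)=22; p(9)=30; p(10)=42; p(11)=56; p(12)=77. So valid n = 4, 5, 6, 7, 8, 9, 10, 11.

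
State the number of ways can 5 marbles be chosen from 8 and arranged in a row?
P(8,5) = 8!/(8-5)! = 6,720.

Answer: 6,720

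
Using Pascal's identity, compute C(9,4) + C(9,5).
252

Explanation: C(9,4) + C(9,5) = C(10,5) = 252.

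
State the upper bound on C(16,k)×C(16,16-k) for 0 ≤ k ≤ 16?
165,636,900

Solution: C(16,k)·C(16,16-k) = C(16,k)², maximised at the centre k = 8: C(16,8)² = 165,636,900.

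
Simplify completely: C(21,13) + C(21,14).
319,770

By Pascal's identity: C(22,14) = 319,770.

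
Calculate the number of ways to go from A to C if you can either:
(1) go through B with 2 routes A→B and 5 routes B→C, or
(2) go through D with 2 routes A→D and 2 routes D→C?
14

Solution: Route via B: 2×5=10. Route via D: 2×2=4. Total: 14.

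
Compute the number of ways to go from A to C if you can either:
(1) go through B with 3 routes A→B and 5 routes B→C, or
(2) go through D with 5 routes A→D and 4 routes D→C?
35

Route via B: 3×5=15. Route via D: 5×4=20. Total: 35.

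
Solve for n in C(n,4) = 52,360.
35

Reasoning: C(n,4) = n(n−1)(n−2)(n−3)/4! is increasing in n, and n(n−1)(n−2)(n−3) = 4!·52,360 = 1,256,640 ≈ (n−1.5)^4 gives n ≈ 35.0. Check: C(33,4) = 40,920, C(34,4) = 46,376, C(35,4) = 52,360 ✓. So n = 35.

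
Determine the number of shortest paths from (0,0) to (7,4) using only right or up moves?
330
Choose 7 rights from 11 moves: C(11,7) = 330.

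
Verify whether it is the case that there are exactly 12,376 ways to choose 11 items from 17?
True

Working:
C(17,11) = 12,376.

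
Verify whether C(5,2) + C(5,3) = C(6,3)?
True

Reasoning: Pascal's identity: LHS = 10 + 10 = 20; RHS = C(6,3) = 20. Both sides agree, so the statement holds.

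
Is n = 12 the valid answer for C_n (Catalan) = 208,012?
Yes

Explanation: C_12 = C(24,12)/(12+1) = 2,704,156/13 = 208,012, which equals 208,012.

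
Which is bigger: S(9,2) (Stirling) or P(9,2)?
S(9,2)

S(9,2) = 2·S(8,2) + S(8,1) = 2·127 + 1 = 255; P(9,2) = 72.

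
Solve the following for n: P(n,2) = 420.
21

P(n,2) = n(n−1) is increasing in n; n(n−1) ≈ (n−0.5)^2 = 420 gives n ≈ 21.0. Check: P(19,2) = 342, P(20,2) = 380, P(21,2) = 420 ✓. So n = 21.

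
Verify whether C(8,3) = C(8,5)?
True

Solution: Symmetry C(n,k) = C(n,n-k): C(8,3) = 56 and C(8,5) = 56. Both sides agree, so the statement holds.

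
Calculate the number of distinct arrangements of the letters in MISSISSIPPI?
34,650

Solution: Word has 11 letters (M=1, I=4, S=4, P=2). Arrangements: 11!/Π(k!) = 34,650.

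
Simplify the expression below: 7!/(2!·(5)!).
21

Solution: This is C(7,2) = 21.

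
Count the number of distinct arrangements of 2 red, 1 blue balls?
3

Reasoning: Multinomial: 3!/(2! × 1!) = 3.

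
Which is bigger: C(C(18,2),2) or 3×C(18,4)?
C(C(18,2),2)=11,628, 3×C(18,4)=9,180.

Answer: C(C(18,2),2)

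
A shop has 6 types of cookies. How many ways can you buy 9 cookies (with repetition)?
2,002

Reasoning: Stars and bars: C(9+6-1, 9) = C(14, 9) = 2,002.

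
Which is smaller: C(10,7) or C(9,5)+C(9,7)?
C(10,7)

Reasoning: C(10,7)=120; C(9,5)+C(9,7)=126+36=162.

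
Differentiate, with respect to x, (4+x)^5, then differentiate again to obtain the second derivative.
20(4+x)^3

First derivative: 5(4+x)^{4}. Second derivative: 5·4·(4+x)^{3} = 20(4+x)^{3}.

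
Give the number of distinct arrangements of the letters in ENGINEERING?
277,200

Solution: Word has 11 letters (E=3, N=3, G=2, I=2, R=1). Arrangements: 11!/Π(k!) = 277,200.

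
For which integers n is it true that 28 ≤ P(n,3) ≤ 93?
P(4,3)=24; P(5,3)=60; P(6,3)=120. So valid n = 5.
Final answer: 5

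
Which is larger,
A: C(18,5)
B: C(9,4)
A=C(18,5)=8,568, B=C(9,4)=126.

Answer: A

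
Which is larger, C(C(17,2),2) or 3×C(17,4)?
C(C(17,2),2)=9,180, 3×C(17,4)=7,140.

Answer: C(C(17,2),2)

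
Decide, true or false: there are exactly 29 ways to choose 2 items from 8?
False
C(8,2) = 28 ≠ 29.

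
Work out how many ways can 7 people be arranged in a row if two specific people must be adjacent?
1,440

Working:
Treat pair as unit: (7-1)! arrangements × 2 internal orders = 1,440.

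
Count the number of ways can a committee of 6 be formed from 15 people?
5,005

Working:
C(15,6) = 15! / (6! × (15-6)!)
         = 15! / (6! × 9!)
         = 5,005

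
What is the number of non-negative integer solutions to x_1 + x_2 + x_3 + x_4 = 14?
680

Solution: C(14+4-1, 4-1) = 680.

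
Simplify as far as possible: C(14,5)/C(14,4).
C(n,k+1)/C(n,k) = (n−k)/(k+1). Here (14−4)/(4+1) = 10/5 = 2.

Answer: 2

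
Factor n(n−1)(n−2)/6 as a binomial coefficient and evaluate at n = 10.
C(n,3); C(10,3) = 120

n(n−1)(n−2)/6 = n!/(3!(n−3)!) = C(n,3). At n = 10: C(10,3) = 120.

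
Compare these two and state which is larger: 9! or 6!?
9!

Explanation: 9!=362,880, 6!=720. 9! > 6!.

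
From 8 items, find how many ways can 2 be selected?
28

Reasoning: C(8,2) = 8! / (2! × (8-2)!)
         = 8! / (2! × 6!)
         = 28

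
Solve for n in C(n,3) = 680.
C(n,3) = n(n−1)(n−2)/3! is increasing in n, and n(n−1)(n−2) = 3!·680 = 4,080 ≈ (n−1)^3 gives n ≈ 17.0. Check: C(15,3) = 455, C(16,3) = 560, C(17,3) = 680 ✓. So n = 17.
Final answer: 17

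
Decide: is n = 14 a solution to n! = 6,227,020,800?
No

Explanation: 14! = 14·13! = 14·6,227,020,800 = 87,178,291,200, which does not equal 6,227,020,800.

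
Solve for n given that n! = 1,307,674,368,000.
15

Solution: n! is strictly increasing. 13! = 6,227,020,800, 14! = 87,178,291,200, 15! = 1,307,674,368,000 ✓. So n = 15.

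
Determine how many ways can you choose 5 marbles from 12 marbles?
792

Reasoning: C(12,5) = 12! / (5! × (12-5)!)
         = 12! / (5! × 7!)
         = 792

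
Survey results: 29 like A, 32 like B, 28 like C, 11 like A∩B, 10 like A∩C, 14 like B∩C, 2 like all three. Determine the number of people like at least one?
56

Solution: |A∪B∪C| = 29+32+28-11-10-14+2 = 56.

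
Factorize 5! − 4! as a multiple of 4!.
4 × 4! = 96

5! − 4! = 5·4! − 4! = (5 − 1)·4! = 4 × 4! = 96.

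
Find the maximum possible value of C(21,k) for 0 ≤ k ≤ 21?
352,716

Maximum at k = 10 or k = 11: C(21,10) = 352,716.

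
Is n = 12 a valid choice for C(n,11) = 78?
C(12,11) = 12·11·10·9·8·7·6·5·4·3·2/11! = 479,001,600/39,916,800 = 12, which does not equal 78.

Answer: No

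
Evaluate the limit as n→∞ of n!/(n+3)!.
0

Working:
n!/(n+3)! = 1/[(n+1)(n+2)(n+3)] → 0 as n → ∞.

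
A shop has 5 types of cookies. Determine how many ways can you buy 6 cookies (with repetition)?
210

Reasoning: Stars and bars: C(6+5-1, 6) = C(10, 6) = 210.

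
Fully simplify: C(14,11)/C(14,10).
4/11

Reasoning: C(n,k+1)/C(n,k) = (n−k)/(k+1). Here (14−10)/(10+1) = 4/11 = 4/11.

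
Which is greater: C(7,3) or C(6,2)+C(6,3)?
Equal

Working:
By Pascal's identity: C(7,3) = C(6,2)+C(6,3) = 35. Equal.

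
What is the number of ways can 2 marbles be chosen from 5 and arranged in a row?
20

Solution: P(5,2) = 5!/(5-2)! = 20.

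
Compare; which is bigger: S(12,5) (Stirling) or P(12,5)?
S(12,5)

Reasoning: S(12,5) = 5·S(11,5) + S(11,4) = 5·246,730 + 145,750 = 1,379,400; P(12,5) = 95,040.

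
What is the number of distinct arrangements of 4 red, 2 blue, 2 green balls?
Multinomial: 8!/(4! × 2! × 2!) = 420.

Answer: 420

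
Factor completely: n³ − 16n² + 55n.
n³ − 16n² + 55n = n(n² − 16n + 55) = n(n − 5)(n − 11).
Final answer: n(n − 5)(n − 11)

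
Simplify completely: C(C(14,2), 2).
4,095
C(14,2) = 91, then C(91, 2) = 4,095.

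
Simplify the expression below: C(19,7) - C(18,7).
C(19,7) - C(18,7) = C(18,6) = 18,564.

Answer: 18,564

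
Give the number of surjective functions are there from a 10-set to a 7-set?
29,635,200

Explanation: Onto functions = 7! × S(10,7)
First compute S(10,7) via recurrence:
Using the Stirling recurrence: S(n,k) = k·S(n-1,k) + S(n-1,k-1)
S(10,7) = 7·S(9,7) + S(9,6)
         = 7·462 + 2646
         = 3234 + 2646
         = 5,880
Then: 5040 × 5880 = 29,635,200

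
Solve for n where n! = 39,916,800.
11

n! is strictly increasing. 9! = 362,880, 10! = 3,628,800, 11! = 39,916,800 ✓. So n = 11.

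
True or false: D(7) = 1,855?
Derangements of 7 elements: D(7) = (7-1)·[D(6) + D(5)] = 6·[265 + 44] = 1,854.

Answer: False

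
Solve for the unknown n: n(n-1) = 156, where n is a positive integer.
13
n² − n − 156 = 0, so n = (1 ± √(1 + 4·156))/2 = (1 ± √625)/2 = (1 ± 25)/2, i.e. n = 13 or n = -12. Taking the positive root, n = 13 (check: 13×12 = 156).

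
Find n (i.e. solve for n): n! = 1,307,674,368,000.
15
n! is strictly increasing. 13! = 6,227,020,800, 14! = 87,178,291,200, 15! = 1,307,674,368,000 ✓. So n = 15.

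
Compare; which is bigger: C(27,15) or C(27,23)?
C(27,15)

C(27,15)=17,383,860, C(27,23)=17,550.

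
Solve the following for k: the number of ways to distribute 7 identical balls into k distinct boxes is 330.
Stars and bars: the count is C(7+k−1, k−1), increasing in k. k=3: C(9,2) = 36, k=4: C(10,3) = 120, k=5: C(11,4) = 330 ✓. So k = 5.
Final answer: 5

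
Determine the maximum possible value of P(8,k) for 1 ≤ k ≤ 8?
P(8,k) increases in k, so maximum at k = 8: 8! = 40,320.

Answer: 40,320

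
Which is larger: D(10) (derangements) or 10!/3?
D(10) = (10-1)·[D(9) + D(8)] = 9·[133,496 + 14,833] = 1,334,961; 10!/3 = 3,628,800/3 = 1,209,600.
Final answer: D(10)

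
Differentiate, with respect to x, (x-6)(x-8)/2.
(2x - 14)/2

d/dx[(x-6)(x-8)] = (x-8) + (x-6) = 2x - 14. Dividing by 2 gives (2x - 14)/2.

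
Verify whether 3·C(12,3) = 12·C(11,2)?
True
Absorption identity k·C(n,k) = n·C(n-1,k-1). LHS = 3·220 = 660; RHS = 12·55 = 660.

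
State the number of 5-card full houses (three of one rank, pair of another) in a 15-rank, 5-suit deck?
21,000

Triple rank: 15. Triple suits: C(5,3)=10. Pair rank: 14. Pair suits: C(5,2)=10. Total: 21,000.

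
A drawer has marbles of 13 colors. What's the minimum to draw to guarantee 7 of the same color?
79

Working:
Worst case: 6 of each = 78. One more: 79.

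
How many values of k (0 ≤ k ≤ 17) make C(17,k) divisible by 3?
0

Working:
Checking C(17,k) mod 3 for k = 0..17: none are divisible by 3. Count = 0.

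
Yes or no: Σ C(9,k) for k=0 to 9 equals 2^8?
No

Solution: Binomial theorem: Σ C(9,k) = (1+1)^9 = 2^9 = 512; RHS 2^8 = 256.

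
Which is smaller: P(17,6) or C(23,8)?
C(23,8)

Solution: P(17,6)=8,910,720, C(23,8)=490,314.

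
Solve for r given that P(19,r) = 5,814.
3
P(19,r) = 19·18·…·(19−r+1), a product of r factors. Multiplying down from 19: 19 = 19; 19·18 = 342; 19·18·17 = 5,814 ✓ (3 factors). So r = 3.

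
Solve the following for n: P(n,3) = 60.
5
P(n,3) = n(n−1)(n−2) is increasing in n; n(n−1)(n−2) ≈ (n−1)^3 = 60 gives n ≈ 4.9. Check: P(3,3) = 6, P(4,3) = 24, P(5,3) = 60 ✓. So n = 5.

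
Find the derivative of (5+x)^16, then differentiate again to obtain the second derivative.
240(5+x)^14

Solution: First derivative: 16(5+x)^{15}. Second derivative: 16·15·(5+x)^{14} = 240(5+x)^{14}.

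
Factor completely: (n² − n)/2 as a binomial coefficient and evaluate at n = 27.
C(n,2); C(27,2) = 351

Working:
(n² − n)/2 = n(n−1)/2 = C(n,2). At n = 27: C(27,2) = 351.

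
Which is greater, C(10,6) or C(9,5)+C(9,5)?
C(9,5)+C(9,5)

Working:
C(10,6)=210; C(9,5)+C(9,5)=126+126=252.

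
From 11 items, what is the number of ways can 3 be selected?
165

Solution: C(11,3) = 11! / (3! × (11-3)!)
         = 11! / (3! × 8!)
         = 165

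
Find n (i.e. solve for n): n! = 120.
5
n! is strictly increasing. 3! = 6, 4! = 24, 5! = 120 ✓. So n = 5.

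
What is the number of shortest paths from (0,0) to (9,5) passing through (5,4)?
630

Explanation: To (5,4): C(9,5)=126. From there: C(5,4)=5. Total: 630.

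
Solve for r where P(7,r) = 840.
4

P(7,r) = 7·6·…·(7−r+1), a product of r factors. Multiplying down from 7: 7 = 7; 7·6 = 42; 7·6·5 = 210; 7·6·5·4 = 840 ✓ (4 factors). So r = 4.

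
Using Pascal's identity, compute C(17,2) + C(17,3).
816

Working:
C(17,2) + C(17,3) = C(18,3) = 816.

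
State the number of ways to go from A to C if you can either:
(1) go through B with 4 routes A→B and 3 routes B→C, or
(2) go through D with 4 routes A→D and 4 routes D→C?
28

Explanation: Route via B: 4×3=12. Route via D: 4×4=16. Total: 28.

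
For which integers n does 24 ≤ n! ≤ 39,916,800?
4, 5, 6, 7, 8, 9, 10, 11
n! is strictly increasing; 4! = 24 and 11! = 39,916,800, so valid n = 4, 5, 6, 7, 8, 9, 10, 11.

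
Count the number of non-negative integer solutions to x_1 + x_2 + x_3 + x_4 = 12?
455

Solution: C(12+4-1, 4-1) = 455.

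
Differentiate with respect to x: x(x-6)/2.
d/dx[(x-0)(x-6)] = (x-6) + (x-0) = 2x - 6. Dividing by 2 gives (2x - 6)/2.
Final answer: (2x - 6)/2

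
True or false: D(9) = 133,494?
False

Solution: Derangements of 9 elements: D(9) = (9-1)·[D(8) + D(7)] = 8·[14,833 + 1,854] = 133,496.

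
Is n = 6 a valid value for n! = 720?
Yes

Solution: 6! = 6·5! = 6·120 = 720, which equals 720.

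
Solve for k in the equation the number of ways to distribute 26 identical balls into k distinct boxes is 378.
3

Working:
Stars and bars: the count is C(26+k−1, k−1), increasing in k. k=2: C(27,1) = 27, k=3: C(28,2) = 378 ✓. So k = 3.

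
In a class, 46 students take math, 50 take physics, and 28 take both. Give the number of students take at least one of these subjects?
|A∪B| = |A|+|B|-|A∩B| = 46+50-28 = 68.
Final answer: 68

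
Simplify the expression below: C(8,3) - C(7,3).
21

C(8,3) - C(7,3) = C(7,2) = 21.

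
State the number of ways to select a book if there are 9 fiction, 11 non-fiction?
20
By the addition principle: 9 + 11 = 20.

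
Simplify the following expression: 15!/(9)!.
This equals 15×14×...×10 = 3,603,600.

Answer: 3,603,600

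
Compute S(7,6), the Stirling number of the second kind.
21

Reasoning: Using the Stirling recurrence: S(n,k) = k·S(n-1,k) + S(n-1,k-1)
S(7,6) = 6·S(6,6) + S(6,5)
         = 6·1 + 15
         = 6 + 15
         = 21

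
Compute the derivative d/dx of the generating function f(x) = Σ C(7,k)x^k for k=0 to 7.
Σ k·C(7,k)x^(k-1) for k=1 to 7

Reasoning: Term-by-term differentiation gives Σ k·C(7,k)x^{k-1} for k=1 to 7.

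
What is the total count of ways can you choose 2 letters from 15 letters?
C(15,2) = 15! / (2! × (15-2)!)
         = 15! / (2! × 13!)
         = 105

Answer: 105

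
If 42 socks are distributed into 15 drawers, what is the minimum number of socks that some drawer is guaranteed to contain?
3

Reasoning: Pigeonhole: ⌈42/15⌉ = 3.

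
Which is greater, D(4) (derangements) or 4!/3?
D(4)

D(4) = (4-1)·[D(3) + D(2)] = 3·[2 + 1] = 9; 4!/3 = 24/3 = 8.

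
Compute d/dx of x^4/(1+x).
(4x^3(1+x) - x^4)/(1+x)²

Reasoning: Quotient rule: [4x^{3}(1+x) - x^4]/(1+x)².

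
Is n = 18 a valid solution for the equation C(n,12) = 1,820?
No

Explanation: C(18,12) = 18·17·16·15·14·13·12·11·10·9·8·7/12! = 8,892,185,702,400/479,001,600 = 18,564, which does not equal 1,820.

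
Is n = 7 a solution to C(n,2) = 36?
No

C(7,2) = 7·6/2! = 42/2 = 21, which does not equal 36.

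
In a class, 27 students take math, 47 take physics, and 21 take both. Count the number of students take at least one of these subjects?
53

Solution: |A∪B| = |A|+|B|-|A∩B| = 27+47-21 = 53.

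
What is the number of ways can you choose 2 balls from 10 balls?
C(10,2) = 10! / (2! × (10-2)!)
         = 10! / (2! × 8!)
         = 45
Final answer: 45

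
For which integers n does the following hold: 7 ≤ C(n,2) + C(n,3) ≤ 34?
4, 5

C(3,2)+C(3,3)=4; C(4,2)+C(4,3)=10; C(5,2)+C(5,3)=20; C(6,2)+C(6,3)=35. So valid n = 4, 5.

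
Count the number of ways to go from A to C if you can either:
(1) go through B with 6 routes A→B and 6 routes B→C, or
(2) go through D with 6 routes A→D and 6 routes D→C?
72

Route via B: 6×6=36. Route via D: 6×6=36. Total: 72.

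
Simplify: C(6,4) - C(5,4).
10

Working:
C(6,4) - C(5,4) = C(5,3) = 10.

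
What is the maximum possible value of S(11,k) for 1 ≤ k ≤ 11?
246,730

Row S(11,k) for k = 1..11 (via S(n,k) = k·S(n−1,k) + S(n−1,k−1)): 1, 1,023, 28,501, 145,750, 246,730, 179,487, 63,987, 11,880, 1,155, 55, 1. The row is unimodal; maximum at k = 5: 246,730.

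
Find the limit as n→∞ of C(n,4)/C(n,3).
C(n,4)/C(n,3) = (n-3)/4 → ∞ as n → ∞.
Final answer: ∞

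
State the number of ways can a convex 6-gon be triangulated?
14

Solution: Using the Catalan number formula: C_n = C(2n, n) / (n+1)
C_4 = C(8, 4) / (4+1)
     = 70 / 5
     = 14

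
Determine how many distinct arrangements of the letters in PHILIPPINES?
1,108,800
Word has 11 letters (P=3, H=1, I=3, L=1, N=1, E=1, S=1). Arrangements: 11!/Π(k!) = 1,108,800.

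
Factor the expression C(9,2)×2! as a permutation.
P(9,2)

Explanation: C(9,2)×2! = [9!/(2!(7)!)]×2! = 9!/(7)! = P(9,2) = 72.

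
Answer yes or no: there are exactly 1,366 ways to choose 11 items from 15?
No

Working:
C(15,11) = 1,365 ≠ 1366.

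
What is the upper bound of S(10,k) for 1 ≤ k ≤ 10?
42,525

Explanation: Row S(10,k) for k = 1..10 (via S(n,k) = k·S(n−1,k) + S(n−1,k−1)): 1, 511, 9,330, 34,105, 42,525, 22,827, 5,880, 750, 45, 1. The row is unimodal; maximum at k = 5: 42,525.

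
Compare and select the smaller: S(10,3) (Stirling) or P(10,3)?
P(10,3)

S(10,3) = 3·S(9,3) + S(9,2) = 3·3,025 + 255 = 9,330; P(10,3) = 720.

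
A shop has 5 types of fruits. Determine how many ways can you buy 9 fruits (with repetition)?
715
Stars and bars: C(9+5-1, 9) = C(13, 9) = 715.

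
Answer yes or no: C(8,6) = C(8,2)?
Yes

Reasoning: Symmetry C(n,k) = C(n,n-k): C(8,6) = 28 and C(8,2) = 28. Both sides agree, so the statement holds.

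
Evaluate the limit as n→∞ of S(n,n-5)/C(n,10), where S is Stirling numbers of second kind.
945

The leading term of S(n,n-5) as a polynomial in n is (9)!!·C(n,10), so the ratio → (9)!! = 945.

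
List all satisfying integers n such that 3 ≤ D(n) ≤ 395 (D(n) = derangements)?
Using D(n) = (n−1)[D(n−1) + D(n−2)] with D(1)=0, D(2)=1: D(3)=2; D(4)=9; D(5)=44; D(6)=265; D(7)=1,854. So valid n = 4, 5, 6.

Answer: 4, 5, 6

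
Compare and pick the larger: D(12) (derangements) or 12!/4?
D(12)

D(12) = (12-1)·[D(11) + D(10)] = 11·[14,684,570 + 1,334,961] = 176,214,841; 12!/4 = 479,001,600/4 = 119,750,400.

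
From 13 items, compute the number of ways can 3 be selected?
286

C(13,3) = 13! / (3! × (13-3)!)
         = 13! / (3! × 10!)
         = 286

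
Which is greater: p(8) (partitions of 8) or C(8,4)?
C(8,4)

Reasoning: Pentagonal recurrence p(n) = p(n−1) + p(n−2) − p(n−5) − p(n−7) + …: p(8) = p(7) + p(6) − p(3) − p(1) = 15 + 11 − 3 − 1 = 22; C(8,4) = 70.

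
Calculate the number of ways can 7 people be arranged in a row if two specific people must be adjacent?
1,440

Reasoning: Treat pair as unit: (7-1)! arrangements × 2 internal orders = 1,440.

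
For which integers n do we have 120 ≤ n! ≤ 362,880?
5, 6, 7, 8, 9

Reasoning: n! is strictly increasing; 5! = 120 and 9! = 362,880, so valid n = 5, 6, 7, 8, 9.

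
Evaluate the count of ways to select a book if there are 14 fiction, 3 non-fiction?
17
By the addition principle: 14 + 3 = 17.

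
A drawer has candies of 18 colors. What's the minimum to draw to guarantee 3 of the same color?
37

Worst case: 2 of each = 36. One more: 37.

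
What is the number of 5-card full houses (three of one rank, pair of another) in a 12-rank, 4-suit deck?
3,168

Triple rank: 12. Triple suits: C(4,3)=4. Pair rank: 11. Pair suits: C(4,2)=6. Total: 3,168.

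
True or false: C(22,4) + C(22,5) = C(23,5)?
Pascal's identity C(n,k) + C(n,k+1) = C(n+1,k+1): 7,315 + 26,334 = 33,649 = C(23,5).
Final answer: True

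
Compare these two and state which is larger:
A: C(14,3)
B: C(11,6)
A=C(14,3)=364, B=C(11,6)=462.
Final answer: B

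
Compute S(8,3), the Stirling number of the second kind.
966

Explanation: Using the Stirling recurrence: S(n,k) = k·S(n-1,k) + S(n-1,k-1)
S(8,3) = 3·S(7,3) + S(7,2)
         = 3·301 + 63
         = 903 + 63
         = 966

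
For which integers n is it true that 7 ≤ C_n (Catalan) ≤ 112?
C_3=5; C_4=14; C_5=42; C_6=132. So valid n = 4, 5.

Answer: 4, 5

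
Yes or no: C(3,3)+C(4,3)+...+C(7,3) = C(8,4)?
Yes

Explanation: Hockey stick identity gives Σ = C(8,4) = 70; RHS C(8,4) = 70.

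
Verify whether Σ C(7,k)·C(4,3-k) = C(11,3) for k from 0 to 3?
True

Reasoning: Vandermonde's identity gives C(11,3) = 165; RHS C(11,3) = 165.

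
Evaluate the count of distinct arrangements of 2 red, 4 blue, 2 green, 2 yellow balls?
18,900
Multinomial: 10!/(2! × 4! × 2! × 2!) = 18,900.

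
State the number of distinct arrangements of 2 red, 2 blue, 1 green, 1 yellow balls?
Multinomial: 6!/(2! × 2! × 1! × 1!) = 180.

Answer: 180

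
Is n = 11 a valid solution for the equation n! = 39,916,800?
Yes

11! = 11·10! = 11·3,628,800 = 39,916,800, which equals 39,916,800.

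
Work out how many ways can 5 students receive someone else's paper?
44

Explanation: Using D(n) = (n-1)[D(n-1) + D(n-2)]:
D(5) = (5-1) × [D(4) + D(3)]
      = 4 × [9 + 2]
      = 4 × 11
      = 44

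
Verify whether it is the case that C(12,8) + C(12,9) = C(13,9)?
True

Solution: Pascal's identity: LHS = 495 + 220 = 715; RHS = C(13,9) = 715. Both sides agree, so the statement holds.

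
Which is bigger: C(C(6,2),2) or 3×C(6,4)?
C(C(6,2),2)

Working:
C(C(6,2),2)=105, 3×C(6,4)=45.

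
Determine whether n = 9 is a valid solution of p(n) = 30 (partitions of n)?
Yes

Reasoning: Pentagonal recurrence p(n) = p(n−1) + p(n−2) − p(n−5) − p(n−7) + …: p(9) = p(8) + p(7) − p(4) − p(2) = 22 + 15 − 5 − 2 = 30, which equals 30.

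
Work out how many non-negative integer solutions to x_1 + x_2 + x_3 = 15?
136

Reasoning: C(15+3-1, 3-1) = 136.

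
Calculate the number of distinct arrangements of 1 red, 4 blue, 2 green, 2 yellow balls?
3,780
Multinomial: 9!/(1! × 4! × 2! × 2!) = 3,780.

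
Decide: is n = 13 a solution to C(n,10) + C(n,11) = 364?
Yes
C(13,10) + C(13,11) = 286 + 78 = 364, which equals 364.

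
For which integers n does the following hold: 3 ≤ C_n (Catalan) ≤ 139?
3, 4, 5, 6
C_2=2; C_3=5; C_4=14; C_5=42; C_6=132; C_7=429. So valid n = 3, 4, 5, 6.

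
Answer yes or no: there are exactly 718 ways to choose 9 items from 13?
C(13,9) = 715 ≠ 718.
Final answer: No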